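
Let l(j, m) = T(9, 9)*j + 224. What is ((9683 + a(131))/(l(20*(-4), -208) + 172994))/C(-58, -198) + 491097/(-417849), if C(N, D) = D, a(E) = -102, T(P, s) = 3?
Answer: -39216552053/33359392764 ≈ -1.1756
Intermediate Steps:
l(j, m) = 224 + 3*j (l(j, m) = 3*j + 224 = 224 + 3*j)
((9683 + a(131))/(l(20*(-4), -208) + 172994))/C(-58, -198) + 491097/(-417849) = ((9683 - 102)/((224 + 3*(20*(-4))) + 172994))/(-198) + 491097/(-417849) = (9581/((224 + 3*(-80)) + 172994))*(-1/198) + 491097*(-1/417849) = (9581/((224 - 240) + 172994))*(-1/198) - 163699/139283 = (9581/(-16 + 172994))*(-1/198) - 163699/139283 = (9581/172978)*(-1/198) - 163699/139283 = (9581*(1/172978))*(-1/198) - 163699/139283 = (737/13306)*(-1/198) - 163699/139283 = -67/239508 - 163699/139283 = -39216552053/33359392764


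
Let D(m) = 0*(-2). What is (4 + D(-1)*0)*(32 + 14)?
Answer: 184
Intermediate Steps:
D(m) = 0
(4 + D(-1)*0)*(32 + 14) = (4 + 0*0)*(32 + 14) = (4 + 0)*46 = 4*46 = 184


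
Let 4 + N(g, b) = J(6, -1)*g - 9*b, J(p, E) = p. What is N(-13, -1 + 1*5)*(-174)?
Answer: 20532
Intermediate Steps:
N(g, b) = -4 - 9*b + 6*g (N(g, b) = -4 + (6*g - 9*b) = -4 + (-9*b + 6*g) = -4 - 9*b + 6*g)
N(-13, -1 + 1*5)*(-174) = (-4 - 9*(-1 + 1*5) + 6*(-13))*(-174) = (-4 - 9*(-1 + 5) - 78)*(-174) = (-4 - 9*4 - 78)*(-174) = (-4 - 36 - 78)*(-174) = -118*(-174) = 20532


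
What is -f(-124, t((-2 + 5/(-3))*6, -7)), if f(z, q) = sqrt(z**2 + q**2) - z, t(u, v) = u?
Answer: -124 - 2*sqrt(3965) ≈ -249.94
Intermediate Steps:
f(z, q) = sqrt(q**2 + z**2) - z
-f(-124, t((-2 + 5/(-3))*6, -7)) = -(sqrt(((-2 + 5/(-3))*6)**2 + (-124)**2) - 1*(-124)) = -(sqrt(((-2 + 5*(-1/3))*6)**2 + 15376) + 124) = -(sqrt(((-2 - 5/3)*6)**2 + 15376) + 124) = -(sqrt((-11/3*6)**2 + 15376) + 124) = -(sqrt((-22)**2 + 15376) + 124) = -(sqrt(484 + 15376) + 124) = -(sqrt(15860) + 124) = -(2*sqrt(3965) + 124) = -(124 + 2*sqrt(3965)) = -124 - 2*sqrt(3965)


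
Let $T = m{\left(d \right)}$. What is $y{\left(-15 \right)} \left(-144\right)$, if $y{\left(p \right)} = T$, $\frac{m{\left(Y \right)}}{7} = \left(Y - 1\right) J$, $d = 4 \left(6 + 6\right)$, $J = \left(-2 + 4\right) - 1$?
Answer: $-47376$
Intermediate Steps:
$J = 1$ ($J = 2 - 1 = 1$)
$d = 48$ ($d = 4 \cdot 12 = 48$)
$m{\left(Y \right)} = -7 + 7 Y$ ($m{\left(Y \right)} = 7 \left(Y - 1\right) 1 = 7 \left(-1 + Y\right) 1 = 7 \left(-1 + Y\right) = -7 + 7 Y$)
$T = 329$ ($T = -7 + 7 \cdot 48 = -7 + 336 = 329$)
$y{\left(p \right)} = 329$
$y{\left(-15 \right)} \left(-144\right) = 329 \left(-144\right) = -47376$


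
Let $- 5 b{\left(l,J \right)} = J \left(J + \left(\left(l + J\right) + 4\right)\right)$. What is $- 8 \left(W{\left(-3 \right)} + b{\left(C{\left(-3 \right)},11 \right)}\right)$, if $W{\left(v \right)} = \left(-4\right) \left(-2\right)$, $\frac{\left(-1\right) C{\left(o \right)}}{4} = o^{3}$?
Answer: $\frac{11472}{5} \approx 2294.4$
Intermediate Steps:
$C{\left(o \right)} = - 4 o^{3}$
$W{\left(v \right)} = 8$
$b{\left(l,J \right)} = - \frac{J \left(4 + l + 2 J\right)}{5}$ ($b{\left(l,J \right)} = - \frac{J \left(J + \left(\left(l + J\right) + 4\right)\right)}{5} = - \frac{J \left(J + \left(\left(J + l\right) + 4\right)\right)}{5} = - \frac{J \left(J + \left(4 + J + l\right)\right)}{5} = - \frac{J \left(4 + l + 2 J\right)}{5}$)
$- 8 \left(W{\left(-3 \right)} + b{\left(C{\left(-3 \right)},11 \right)}\right) = - 8 \left(8 - \frac{11 \left(4 - 4 \left(-3\right)^{3} + 2 \cdot 11\right)}{5}\right) = - 8 \left(8 - \frac{11 \left(4 - -108 + 22\right)}{5}\right) = - 8 \left(8 - \frac{11 \left(4 + 108 + 22\right)}{5}\right) = - 8 \left(8 - \frac{11}{5} \cdot 134\right) = - 8 \left(8 - \frac{1474}{5}\right) = \left(-8\right) \left(- \frac{1434}{5}\right) = \frac{11472}{5}$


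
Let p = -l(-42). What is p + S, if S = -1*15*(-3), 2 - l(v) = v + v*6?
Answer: -251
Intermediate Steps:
l(v) = 2 - 7*v (l(v) = 2 - (v + v*6) = 2 - (v + 6*v) = 2 - 7*v)
S = 45 (S = -15*(-3) = 45)
p = -296 (p = -(2 - 7*(-42)) = -(2 + 294) = -1*296 = -296)
p + S = -296 + 45 = -251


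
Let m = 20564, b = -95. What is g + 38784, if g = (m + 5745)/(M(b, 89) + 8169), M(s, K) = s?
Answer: 313168325/8074 ≈ 38787.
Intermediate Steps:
g = 26309/8074 (g = (20564 + 5745)/(-95 + 8169) = 26309/8074 ≈ 3.2585)
g + 38784 = 26309/8074 + 38784 = 313168325/8074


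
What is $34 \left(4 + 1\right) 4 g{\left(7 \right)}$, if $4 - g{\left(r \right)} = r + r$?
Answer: $-6800$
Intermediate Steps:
$g{\left(r \right)} = 4 - 2 r$ ($g{\left(r \right)} = 4 - \left(r + r\right) = 4 - 2 r$)
$34 \left(4 + 1\right) 4 g{\left(7 \right)} = 34 \left(4 + 1\right) 4 \left(4 - 14\right) = 34 \cdot 5 \cdot 4 \left(4 - 14\right) = 34 \cdot 20 \left(-10\right) = 680 \left(-10\right) = -6800$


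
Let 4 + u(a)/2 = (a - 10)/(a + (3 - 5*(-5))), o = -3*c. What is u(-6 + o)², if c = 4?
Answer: 4624/25 ≈ 184.96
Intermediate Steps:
o = -12 (o = -3*4 = -12)
u(a) = -8 + 2*(-10 + a)/(28 + a) (u(a) = -8 + 2*((a - 10)/(a + (3 - 5*(-5)))) = -8 + 2*((-10 + a)/(a + (3 + 25))) = -8 + 2*((-10 + a)/(a + 28)) = -8 + 2*((-10 + a)/(28 + a)) = -8 + 2*(-10 + a)/(28 + a))
u(-6 + o)² = (2*(-122 - 3*(-6 - 12))/(28 + (-6 - 12)))² = (2*(-122 - 3*(-18))/(28 - 18))² = (2*(-122 + 54)/10)² = (2*(⅒)*(-68))² = (-68/5)² = 4624/25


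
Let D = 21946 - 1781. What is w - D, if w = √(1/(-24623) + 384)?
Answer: -20165 + √232816152913/24623 ≈ -20145.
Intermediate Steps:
w = √232816152913/24623 (w = √(-1/24623 + 384) = √(9455231/24623) = √232816152913/24623 ≈ 19.596)
D = 20165
w - D = √232816152913/24623 - 1*20165 = √232816152913/24623 - 20165 = -20165 + √232816152913/24623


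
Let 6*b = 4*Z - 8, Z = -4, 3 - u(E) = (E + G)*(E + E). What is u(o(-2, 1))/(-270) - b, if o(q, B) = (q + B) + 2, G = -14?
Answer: 1051/270 ≈ 3.8926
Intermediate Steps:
o(q, B) = 2 + B + q (o(q, B) = (B + q) + 2 = 2 + B + q)
u(E) = 3 - 2*E*(-14 + E) (u(E) = 3 - (E - 14)*(E + E) = 3 - (-14 + E)*2*E = 3 - 2*E*(-14 + E))
b = -4 (b = (4*(-4) - 8)/6 = (-16 - 8)/6 = (⅙)*(-24) = -4)
u(o(-2, 1))/(-270) - b = (3 - 2*(2 + 1 - 2)² + 28*(2 + 1 - 2))/(-270) - 1*(-4) = (3 - 2*1² + 28*1)*(-1/270) + 4 = (3 - 2*1 + 28)*(-1/270) + 4 = (3 - 2 + 28)*(-1/270) + 4 = 29*(-1/270) + 4 = -29/270 + 4 = 1051/270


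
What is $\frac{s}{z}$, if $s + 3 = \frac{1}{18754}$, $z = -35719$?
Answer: $\frac{56261}{669874126} \approx 8.3987 \cdot 10^{-5}$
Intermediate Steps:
$s = - \frac{56261}{18754}$ ($s = -3 + \frac{1}{18754} = - \frac{56261}{18754} \approx -2.9999$)
$\frac{s}{z} = - \frac{56261}{18754 \left(-35719\right)} = \left(- \frac{56261}{18754}\right) \left(- \frac{1}{35719}\right) = \frac{56261}{669874126}$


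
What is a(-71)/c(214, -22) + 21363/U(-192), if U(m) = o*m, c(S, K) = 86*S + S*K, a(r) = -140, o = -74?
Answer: 756767/506752 ≈ 1.4934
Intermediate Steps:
c(S, K) = 86*S + K*S
U(m) = -74*m
a(-71)/c(214, -22) + 21363/U(-192) = -140*1/(214*(86 - 22)) + 21363/((-74*(-192))) = -140/(214*64) + 21363/14208 = -140/13696 + 21363*(1/14208) = -140*1/13696 + 7121/4736 = -35/3424 + 7121/4736 = 756767/506752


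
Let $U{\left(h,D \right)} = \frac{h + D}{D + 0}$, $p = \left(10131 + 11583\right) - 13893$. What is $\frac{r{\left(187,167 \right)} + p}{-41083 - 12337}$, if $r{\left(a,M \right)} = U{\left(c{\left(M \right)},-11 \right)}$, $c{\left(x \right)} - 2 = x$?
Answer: $- \frac{85873}{587620} \approx -0.14614$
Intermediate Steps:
$c{\left(x \right)} = 2 + x$
$p = 7821$ ($p = 21714 - 13893 = 7821$)
$U{\left(h,D \right)} = \frac{D + h}{D}$
$r{\left(a,M \right)} = \frac{9}{11} - \frac{M}{11}$ ($r{\left(a,M \right)} = \frac{-11 + \left(2 + M\right)}{-11} = - \frac{-9 + M}{11} = \frac{9}{11} - \frac{M}{11}$)
$\frac{r{\left(187,167 \right)} + p}{-41083 - 12337} = \frac{\left(\frac{9}{11} - \frac{167}{11}\right) + 7821}{-41083 - 12337} = \frac{\left(\frac{9}{11} - \frac{167}{11}\right) + 7821}{-53420} = \left(- \frac{158}{11} + 7821\right) \left(- \frac{1}{53420}\right) = \frac{85873}{11} \left(- \frac{1}{53420}\right) = - \frac{85873}{587620}$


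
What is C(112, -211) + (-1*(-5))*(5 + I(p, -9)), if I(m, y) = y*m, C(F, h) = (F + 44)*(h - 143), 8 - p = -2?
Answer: -55649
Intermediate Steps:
p = 10 (p = 8 - 1*(-2) = 8 + 2 = 10)
C(F, h) = (-143 + h)*(44 + F) (C(F, h) = (44 + F)*(-143 + h) = (-143 + h)*(44 + F))
I(m, y) = m*y
C(112, -211) + (-1*(-5))*(5 + I(p, -9)) = (-6292 - 143*112 + 44*(-211) + 112*(-211)) + (-1*(-5))*(5 + 10*(-9)) = (-6292 - 16016 - 9284 - 23632) + 5*(5 - 90) = -55224 + 5*(-85) = -55224 - 425 = -55649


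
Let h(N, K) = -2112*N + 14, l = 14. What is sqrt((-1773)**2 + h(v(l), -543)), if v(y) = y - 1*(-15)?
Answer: sqrt(3082295) ≈ 1755.6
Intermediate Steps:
v(y) = 15 + y (v(y) = y + 15 = 15 + y)
h(N, K) = 14 - 2112*N
sqrt((-1773)**2 + h(v(l), -543)) = sqrt((-1773)**2 + (14 - 2112*(15 + 14))) = sqrt(3143529 + (14 - 2112*29)) = sqrt(3143529 + (14 - 61248)) = sqrt(3143529 - 61234) = sqrt(3082295)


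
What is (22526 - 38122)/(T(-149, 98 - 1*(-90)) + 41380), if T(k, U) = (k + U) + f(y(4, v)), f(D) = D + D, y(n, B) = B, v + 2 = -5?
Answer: -2228/5915 ≈ -0.37667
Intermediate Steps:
v = -7 (v = -2 - 5 = -7)
f(D) = 2*D
T(k, U) = -14 + U + k (T(k, U) = (k + U) + 2*(-7) = (U + k) - 14 = -14 + U + k)
(22526 - 38122)/(T(-149, 98 - 1*(-90)) + 41380) = (22526 - 38122)/((-14 + (98 - 1*(-90)) - 149) + 41380) = -15596/((-14 + (98 + 90) - 149) + 41380) = -15596/((-14 + 188 - 149) + 41380) = -15596/(25 + 41380) = -15596/41405 = -15596*1/41405 = -2228/5915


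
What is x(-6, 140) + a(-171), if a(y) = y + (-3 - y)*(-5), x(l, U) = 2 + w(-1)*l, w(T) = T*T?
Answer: -1015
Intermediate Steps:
w(T) = T**2
x(l, U) = 2 + l (x(l, U) = 2 + (-1)**2*l = 2 + 1*l = 2 + l)
a(y) = 15 + 6*y (a(y) = y + (15 + 5*y) = 15 + 6*y)
x(-6, 140) + a(-171) = (2 - 6) + (15 + 6*(-171)) = -4 + (15 - 1026) = -4 - 1011 = -1015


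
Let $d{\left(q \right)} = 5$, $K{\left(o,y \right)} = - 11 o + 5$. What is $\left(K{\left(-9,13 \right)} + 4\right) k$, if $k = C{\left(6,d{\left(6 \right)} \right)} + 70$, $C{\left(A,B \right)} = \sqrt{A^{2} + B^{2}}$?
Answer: $7560 + 108 \sqrt{61} \approx 8403.5$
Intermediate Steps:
$K{\left(o,y \right)} = 5 - 11 o$
$k = 70 + \sqrt{61}$ ($k = \sqrt{6^{2} + 5^{2}} + 70 = \sqrt{36 + 25} + 70 = \sqrt{61} + 70 = 70 + \sqrt{61} \approx 77.81$)
$\left(K{\left(-9,13 \right)} + 4\right) k = \left(\left(5 - -99\right) + 4\right) \left(70 + \sqrt{61}\right) = \left(\left(5 + 99\right) + 4\right) \left(70 + \sqrt{61}\right) = \left(104 + 4\right) \left(70 + \sqrt{61}\right) = 108 \left(70 + \sqrt{61}\right) = 7560 + 108 \sqrt{61}$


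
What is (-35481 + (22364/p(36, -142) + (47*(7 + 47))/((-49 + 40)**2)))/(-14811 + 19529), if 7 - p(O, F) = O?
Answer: -3151213/410466 ≈ -7.6772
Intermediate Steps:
p(O, F) = 7 - O
(-35481 + (22364/p(36, -142) + (47*(7 + 47))/((-49 + 40)**2)))/(-14811 + 19529) = (-35481 + (22364/(7 - 1*36) + (47*(7 + 47))/((-49 + 40)**2)))/(-14811 + 19529) = (-35481 + (22364/(7 - 36) + (47*54)/((-9)**2)))/4718 = (-35481 + (22364/(-29) + 2538/81))*(1/4718) = (-35481 + (22364*(-1/29) + 2538*(1/81)))*(1/4718) = (-35481 + (-22364/29 + 94/3))*(1/4718) = (-35481 - 64366/87)*(1/4718) = -3151213/87*1/4718 = -3151213/410466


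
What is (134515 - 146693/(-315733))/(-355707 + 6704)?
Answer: -42470971188/110191764199 ≈ -0.38543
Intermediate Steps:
(134515 - 146693/(-315733))/(-355707 + 6704) = (134515 - 146693*(-1/315733))/(-349003) = (134515 + 146693/315733)*(-1/349003) = (42470971188/315733)*(-1/349003) = -42470971188/110191764199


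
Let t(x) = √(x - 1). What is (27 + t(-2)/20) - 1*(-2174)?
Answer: 2201 + I*√3/20 ≈ 2201.0 + 0.086603*I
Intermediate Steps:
t(x) = √(-1 + x)
(27 + t(-2)/20) - 1*(-2174) = (27 + √(-1 - 2)/20) - 1*(-2174) = (27 + √(-3)/20) + 2174 = (27 + (I*√3)/20) + 2174 = (27 + I*√3/20) + 2174 = 2201 + I*√3/20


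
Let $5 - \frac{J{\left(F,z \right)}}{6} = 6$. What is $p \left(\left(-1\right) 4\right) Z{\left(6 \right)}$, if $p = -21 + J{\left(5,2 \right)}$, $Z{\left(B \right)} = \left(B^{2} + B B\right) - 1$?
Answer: $7668$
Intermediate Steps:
$J{\left(F,z \right)} = -6$ ($J{\left(F,z \right)} = 30 - 36 = -6$)
$Z{\left(B \right)} = -1 + 2 B^{2}$ ($Z{\left(B \right)} = \left(B^{2} + B^{2}\right) - 1 = 2 B^{2} - 1 = -1 + 2 B^{2}$)
$p = -27$ ($p = -21 - 6 = -27$)
$p \left(\left(-1\right) 4\right) Z{\left(6 \right)} = - 27 \left(\left(-1\right) 4\right) \left(-1 + 2 \cdot 6^{2}\right) = \left(-27\right) \left(-4\right) \left(-1 + 2 \cdot 36\right) = 108 \left(-1 + 72\right) = 108 \cdot 71 = 7668$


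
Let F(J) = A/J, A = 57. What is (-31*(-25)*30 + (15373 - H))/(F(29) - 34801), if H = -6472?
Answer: -1307755/1009172 ≈ -1.2959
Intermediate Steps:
F(J) = 57/J
(-31*(-25)*30 + (15373 - H))/(F(29) - 34801) = (-31*(-25)*30 + (15373 - 1*(-6472)))/(57/29 - 34801) = (775*30 + (15373 + 6472))/(57*(1/29) - 34801) = (23250 + 21845)/(57/29 - 34801) = 45095/(-1009172/29) = 45095*(-29/1009172) = -1307755/1009172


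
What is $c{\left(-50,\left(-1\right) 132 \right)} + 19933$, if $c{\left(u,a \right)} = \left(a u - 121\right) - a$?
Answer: $26544$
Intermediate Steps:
$c{\left(u,a \right)} = -121 - a + a u$ ($c{\left(u,a \right)} = \left(-121 + a u\right) - a = -121 - a + a u$)
$c{\left(-50,\left(-1\right) 132 \right)} + 19933 = \left(-121 - \left(-1\right) 132 + \left(-1\right) 132 \left(-50\right)\right) + 19933 = \left(-121 - -132 - -6600\right) + 19933 = \left(-121 + 132 + 6600\right) + 19933 = 6611 + 19933 = 26544$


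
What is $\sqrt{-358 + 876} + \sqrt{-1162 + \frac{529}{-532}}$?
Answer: $\sqrt{518} + \frac{i \sqrt{82288829}}{266} \approx 22.76 + 34.103 i$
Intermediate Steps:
$\sqrt{-358 + 876} + \sqrt{-1162 + \frac{529}{-532}} = \sqrt{518} + \sqrt{-1162 + 529 \left(- \frac{1}{532}\right)} = \sqrt{518} + \sqrt{-1162 - \frac{529}{532}} = \sqrt{518} + \sqrt{- \frac{618713}{532}} = \sqrt{518} + \frac{i \sqrt{82288829}}{266}$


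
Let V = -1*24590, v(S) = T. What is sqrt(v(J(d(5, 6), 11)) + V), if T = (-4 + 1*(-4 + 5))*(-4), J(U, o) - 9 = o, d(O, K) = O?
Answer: I*sqrt(24578) ≈ 156.77*I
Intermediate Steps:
J(U, o) = 9 + o
T = 12 (T = (-4 + 1*1)*(-4) = (-4 + 1)*(-4) = -3*(-4) = 12)
v(S) = 12
V = -24590
sqrt(v(J(d(5, 6), 11)) + V) = sqrt(12 - 24590) = sqrt(-24578) = I*sqrt(24578)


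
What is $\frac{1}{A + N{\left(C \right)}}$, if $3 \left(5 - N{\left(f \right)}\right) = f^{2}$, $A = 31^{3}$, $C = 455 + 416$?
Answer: $- \frac{3}{669253} \approx -4.4826 \cdot 10^{-6}$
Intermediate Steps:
$C = 871$
$A = 29791$
$N{\left(f \right)} = 5 - \frac{f^{2}}{3}$
$\frac{1}{A + N{\left(C \right)}} = \frac{1}{29791 + \left(5 - \frac{871^{2}}{3}\right)} = \frac{1}{29791 + \left(5 - \frac{758641}{3}\right)} = \frac{1}{29791 - \frac{758626}{3}} = \frac{1}{- \frac{669253}{3}} = - \frac{3}{669253}$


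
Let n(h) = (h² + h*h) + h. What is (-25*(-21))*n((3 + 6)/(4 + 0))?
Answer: 51975/8 ≈ 6496.9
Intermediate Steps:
n(h) = h + 2*h² (n(h) = (h² + h²) + h = 2*h² + h = h + 2*h²)
(-25*(-21))*n((3 + 6)/(4 + 0)) = (-25*(-21))*(((3 + 6)/(4 + 0))*(1 + 2*((3 + 6)/(4 + 0)))) = 525*((9/4)*(1 + 2*(9/4))) = 525*((9*(¼))*(1 + 2*(9*(¼)))) = 525*(9*(1 + 2*(9/4))/4) = 525*(9*(1 + 9/2)/4) = 525*((9/4)*(11/2)) = 525*(99/8) = 51975/8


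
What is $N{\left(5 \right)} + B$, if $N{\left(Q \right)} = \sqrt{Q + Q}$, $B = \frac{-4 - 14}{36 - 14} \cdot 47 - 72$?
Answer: $- \frac{1215}{11} + \sqrt{10} \approx -107.29$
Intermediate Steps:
$B = - \frac{1215}{11}$ ($B = - \frac{18}{22} \cdot 47 - 72 = \left(-18\right) \frac{1}{22} \cdot 47 - 72 = \left(- \frac{9}{11}\right) 47 - 72 = - \frac{423}{11} - 72 = - \frac{1215}{11} \approx -110.45$)
$N{\left(Q \right)} = \sqrt{2} \sqrt{Q}$ ($N{\left(Q \right)} = \sqrt{2 Q} = \sqrt{2} \sqrt{Q}$)
$N{\left(5 \right)} + B = \sqrt{2} \sqrt{5} - \frac{1215}{11} = \sqrt{10} - \frac{1215}{11} = - \frac{1215}{11} + \sqrt{10}$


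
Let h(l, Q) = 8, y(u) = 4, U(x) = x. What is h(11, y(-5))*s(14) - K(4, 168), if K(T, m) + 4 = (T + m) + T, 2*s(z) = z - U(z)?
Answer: -172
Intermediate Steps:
s(z) = 0 (s(z) = (z - z)/2 = (½)*0 = 0)
K(T, m) = -4 + m + 2*T (K(T, m) = -4 + ((T + m) + T) = -4 + (m + 2*T) = -4 + m + 2*T)
h(11, y(-5))*s(14) - K(4, 168) = 8*0 - (-4 + 168 + 2*4) = 0 - (-4 + 168 + 8) = 0 - 1*172 = 0 - 172 = -172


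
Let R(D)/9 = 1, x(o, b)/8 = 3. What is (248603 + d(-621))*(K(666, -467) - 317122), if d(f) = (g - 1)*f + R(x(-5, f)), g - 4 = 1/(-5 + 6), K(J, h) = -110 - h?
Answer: -77964735920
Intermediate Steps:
x(o, b) = 24 (x(o, b) = 8*3 = 24)
g = 5 (g = 4 + 1/(-5 + 6) = 4 + 1/1 = 4 + 1 = 5)
R(D) = 9 (R(D) = 9*1 = 9)
d(f) = 9 + 4*f (d(f) = (5 - 1)*f + 9 = 4*f + 9 = 9 + 4*f)
(248603 + d(-621))*(K(666, -467) - 317122) = (248603 + (9 + 4*(-621)))*((-110 - 1*(-467)) - 317122) = (248603 + (9 - 2484))*((-110 + 467) - 317122) = (248603 - 2475)*(357 - 317122) = 246128*(-316765) = -77964735920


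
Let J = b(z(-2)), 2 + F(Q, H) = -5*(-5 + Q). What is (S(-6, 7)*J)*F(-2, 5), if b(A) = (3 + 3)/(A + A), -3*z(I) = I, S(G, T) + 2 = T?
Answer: 1485/2 ≈ 742.50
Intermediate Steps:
F(Q, H) = 23 - 5*Q (F(Q, H) = -2 - 5*(-5 + Q) = -2 + (25 - 5*Q) = 23 - 5*Q)
S(G, T) = -2 + T
z(I) = -I/3
b(A) = 3/A (b(A) = 6/((2*A)) = 6*(1/(2*A)) = 3/A)
J = 9/2 (J = 3/((-⅓*(-2))) = 3/(⅔) = 3*(3/2) = 9/2 ≈ 4.5000)
(S(-6, 7)*J)*F(-2, 5) = ((-2 + 7)*(9/2))*(23 - 5*(-2)) = (5*(9/2))*(23 + 10) = (45/2)*33 = 1485/2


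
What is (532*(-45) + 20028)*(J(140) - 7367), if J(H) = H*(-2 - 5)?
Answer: 32653464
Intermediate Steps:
J(H) = -7*H (J(H) = H*(-7) = -7*H)
(532*(-45) + 20028)*(J(140) - 7367) = (532*(-45) + 20028)*(-7*140 - 7367) = (-23940 + 20028)*(-980 - 7367) = -3912*(-8347) = 32653464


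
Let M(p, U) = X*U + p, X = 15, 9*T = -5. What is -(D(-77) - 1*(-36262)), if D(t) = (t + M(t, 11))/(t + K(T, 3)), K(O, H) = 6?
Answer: -2574591/71 ≈ -36262.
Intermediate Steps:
T = -5/9 (T = (1/9)*(-5) = -5/9 ≈ -0.55556)
M(p, U) = p + 15*U (M(p, U) = 15*U + p = p + 15*U)
D(t) = (165 + 2*t)/(6 + t) (D(t) = (t + (t + 15*11))/(t + 6) = (t + (t + 165))/(6 + t) = (t + (165 + t))/(6 + t) = (165 + 2*t)/(6 + t))
-(D(-77) - 1*(-36262)) = -((165 + 2*(-77))/(6 - 77) - 1*(-36262)) = -((165 - 154)/(-71) + 36262) = -(-1/71*11 + 36262) = -(-11/71 + 36262) = -1*2574591/71 = -2574591/71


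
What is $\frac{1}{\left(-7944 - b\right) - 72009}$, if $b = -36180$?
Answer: $- \frac{1}{43773} \approx -2.2845 \cdot 10^{-5}$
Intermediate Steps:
$\frac{1}{\left(-7944 - b\right) - 72009} = \frac{1}{\left(-7944 - -36180\right) - 72009} = \frac{1}{\left(-7944 + 36180\right) - 72009} = \frac{1}{28236 - 72009} = \frac{1}{-43773} = - \frac{1}{43773}$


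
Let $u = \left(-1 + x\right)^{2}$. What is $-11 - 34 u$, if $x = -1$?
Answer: $-147$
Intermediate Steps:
$u = 4$ ($u = \left(-1 - 1\right)^{2} = \left(-2\right)^{2} = 4$)
$-11 - 34 u = -11 - 136 = -147$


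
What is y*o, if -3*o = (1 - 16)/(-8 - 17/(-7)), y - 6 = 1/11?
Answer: -2345/429 ≈ -5.4662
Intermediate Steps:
y = 67/11 (y = 6 + 1/11 = 67/11 ≈ 6.0909)
o = -35/39 (o = -(1 - 16)/(3*(-8 - 17/(-7))) = -(-5)/(-8 - 17*(-⅐)) = -(-5)/(-8 + 17/7) = -(-5)/(-39/7) = -(-5)*(-7)/39 = -⅓*35/13 = -35/39 ≈ -0.89744)
y*o = (67/11)*(-35/39) = -2345/429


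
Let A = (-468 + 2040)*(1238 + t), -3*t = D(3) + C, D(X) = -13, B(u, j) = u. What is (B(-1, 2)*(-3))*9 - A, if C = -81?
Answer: -1995365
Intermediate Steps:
t = 94/3 (t = -(-13 - 81)/3 = -⅓*(-94) = 94/3 ≈ 31.333)
A = 1995392 (A = (-468 + 2040)*(1238 + 94/3) = 1572*(3808/3) = 1995392)
(B(-1, 2)*(-3))*9 - A = -1*(-3)*9 - 1*1995392 = 3*9 - 1995392 = 27 - 1995392 = -1995365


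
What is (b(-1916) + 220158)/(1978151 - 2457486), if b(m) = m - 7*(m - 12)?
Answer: -231738/479335 ≈ -0.48346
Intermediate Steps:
b(m) = 84 - 6*m (b(m) = m - 7*(-12 + m) = m + (84 - 7*m) = 84 - 6*m)
(b(-1916) + 220158)/(1978151 - 2457486) = ((84 - 6*(-1916)) + 220158)/(1978151 - 2457486) = ((84 + 11496) + 220158)/(-479335) = (11580 + 220158)*(-1/479335) = 231738*(-1/479335) = -231738/479335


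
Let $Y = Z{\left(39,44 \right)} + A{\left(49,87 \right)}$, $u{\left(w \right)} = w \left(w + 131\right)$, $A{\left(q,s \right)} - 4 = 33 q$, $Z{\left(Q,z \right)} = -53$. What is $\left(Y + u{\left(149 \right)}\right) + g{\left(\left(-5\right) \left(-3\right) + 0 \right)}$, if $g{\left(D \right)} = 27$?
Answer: $43315$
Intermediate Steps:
$A{\left(q,s \right)} = 4 + 33 q$
$u{\left(w \right)} = w \left(131 + w\right)$
$Y = 1568$ ($Y = -53 + \left(4 + 33 \cdot 49\right) = -53 + \left(4 + 1617\right) = -53 + 1621 = 1568$)
$\left(Y + u{\left(149 \right)}\right) + g{\left(\left(-5\right) \left(-3\right) + 0 \right)} = \left(1568 + 149 \left(131 + 149\right)\right) + 27 = \left(1568 + 149 \cdot 280\right) + 27 = \left(1568 + 41720\right) + 27 = 43288 + 27 = 43315$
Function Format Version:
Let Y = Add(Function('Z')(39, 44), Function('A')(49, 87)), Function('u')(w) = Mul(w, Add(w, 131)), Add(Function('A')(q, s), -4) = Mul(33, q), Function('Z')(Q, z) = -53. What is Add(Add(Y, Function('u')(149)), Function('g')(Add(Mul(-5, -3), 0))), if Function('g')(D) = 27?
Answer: 43315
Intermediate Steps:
Function('A')(q, s) = Add(4, Mul(33, q))
Function('u')(w) = Mul(w, Add(131, w))
Y = 1568 (Y = Add(-53, Add(4, Mul(33, 49))) = Add(-53, Add(4, 1617)) = Add(-53, 1621) = 1568)
Add(Add(Y, Function('u')(149)), Function('g')(Add(Mul(-5, -3), 0))) = Add(Add(1568, Mul(149, Add(131, 149))), 27) = Add(Add(1568, Mul(149, 280)), 27) = Add(Add(1568, 41720), 27) = Add(43288, 27) = 43315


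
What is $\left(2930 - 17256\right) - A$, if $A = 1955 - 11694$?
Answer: $-4587$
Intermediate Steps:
$A = -9739$
$\left(2930 - 17256\right) - A = \left(2930 - 17256\right) - -9739 = \left(2930 - 17256\right) + 9739 = -14326 + 9739 = -4587$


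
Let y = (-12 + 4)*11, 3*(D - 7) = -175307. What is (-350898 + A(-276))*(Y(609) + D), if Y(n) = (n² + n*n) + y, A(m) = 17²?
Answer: -718655889224/3 ≈ -2.3955e+11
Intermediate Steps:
A(m) = 289
D = -175286/3 (D = 7 + (⅓)*(-175307) = 7 - 175307/3 = -175286/3 ≈ -58429.)
y = -88 (y = -8*11 = -88)
Y(n) = -88 + 2*n² (Y(n) = (n² + n*n) - 88 = (n² + n²) - 88 = 2*n² - 88 = -88 + 2*n²)
(-350898 + A(-276))*(Y(609) + D) = (-350898 + 289)*((-88 + 2*609²) - 175286/3) = -350609*((-88 + 2*370881) - 175286/3) = -350609*((-88 + 741762) - 175286/3) = -350609*(741674 - 175286/3) = -350609*2049736/3 = -718655889224/3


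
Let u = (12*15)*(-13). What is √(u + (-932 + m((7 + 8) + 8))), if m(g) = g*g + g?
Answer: 4*I*√170 ≈ 52.154*I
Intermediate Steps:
u = -2340 (u = 180*(-13) = -2340)
m(g) = g + g² (m(g) = g² + g = g + g²)
√(u + (-932 + m((7 + 8) + 8))) = √(-2340 + (-932 + ((7 + 8) + 8)*(1 + ((7 + 8) + 8)))) = √(-2340 + (-932 + (15 + 8)*(1 + (15 + 8)))) = √(-2340 + (-932 + 23*(1 + 23))) = √(-2340 + (-932 + 23*24)) = √(-2340 + (-932 + 552)) = √(-2340 - 380) = √(-2720) = 4*I*√170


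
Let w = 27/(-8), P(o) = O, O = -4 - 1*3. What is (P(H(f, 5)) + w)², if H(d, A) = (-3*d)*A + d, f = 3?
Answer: 6889/64 ≈ 107.64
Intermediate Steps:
H(d, A) = d - 3*A*d (H(d, A) = -3*A*d + d = d - 3*A*d)
O = -7 (O = -4 - 3 = -7)
P(o) = -7
w = -27/8 (w = 27*(-⅛) = -27/8 ≈ -3.3750)
(P(H(f, 5)) + w)² = (-7 - 27/8)² = (-83/8)² = 6889/64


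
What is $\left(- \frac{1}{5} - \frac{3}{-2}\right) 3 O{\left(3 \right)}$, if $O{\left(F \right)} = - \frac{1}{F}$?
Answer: $- \frac{13}{10} \approx -1.3$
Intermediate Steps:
$\left(- \frac{1}{5} - \frac{3}{-2}\right) 3 O{\left(3 \right)} = \left(- \frac{1}{5} - \frac{3}{-2}\right) 3 \left(- \frac{1}{3}\right) = \left(\left(-1\right) \frac{1}{5} - - \frac{3}{2}\right) 3 \left(\left(-1\right) \frac{1}{3}\right) = \left(- \frac{1}{5} + \frac{3}{2}\right) 3 \left(- \frac{1}{3}\right) = \frac{13}{10} \cdot 3 \left(- \frac{1}{3}\right) = \frac{39}{10} \left(- \frac{1}{3}\right) = - \frac{13}{10}$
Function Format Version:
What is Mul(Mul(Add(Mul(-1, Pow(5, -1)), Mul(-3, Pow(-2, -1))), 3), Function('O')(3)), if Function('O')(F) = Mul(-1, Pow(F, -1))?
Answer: Rational(-13, 10) ≈ -1.3000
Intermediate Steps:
Mul(Mul(Add(Mul(-1, Pow(5, -1)), Mul(-3, Pow(-2, -1))), 3), Function('O')(3)) = Mul(Mul(Add(Mul(-1, Pow(5, -1)), Mul(-3, Pow(-2, -1))), 3), Mul(-1, Pow(3, -1))) = Mul(Mul(Add(Mul(-1, Rational(1, 5)), Mul(-3, Rational(-1, 2))), 3), Mul(-1, Rational(1, 3))) = Mul(Mul(Add(Rational(-1, 5), Rational(3, 2)), 3), Rational(-1, 3)) = Mul(Mul(Rational(13, 10), 3), Rational(-1, 3)) = Mul(Rational(39, 10), Rational(-1, 3)) = Rational(-13, 10)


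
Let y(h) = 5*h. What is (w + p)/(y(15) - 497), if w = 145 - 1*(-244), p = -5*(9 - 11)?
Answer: -399/422 ≈ -0.94550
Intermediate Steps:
p = 10 (p = -5*(-2) = 10)
w = 389 (w = 145 + 244 = 389)
(w + p)/(y(15) - 497) = (389 + 10)/(5*15 - 497) = 399/(75 - 497) = 399/(-422) = 399*(-1/422) = -399/422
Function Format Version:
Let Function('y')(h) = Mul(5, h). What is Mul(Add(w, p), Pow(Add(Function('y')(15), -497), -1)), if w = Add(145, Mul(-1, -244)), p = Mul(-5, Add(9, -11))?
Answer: Rational(-399, 422) ≈ -0.94550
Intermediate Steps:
p = 10 (p = Mul(-5, -2) = 10)
w = 389 (w = Add(145, 244) = 389)
Mul(Add(w, p), Pow(Add(Function('y')(15), -497), -1)) = Mul(Add(389, 10), Pow(Add(Mul(5, 15), -497), -1)) = Mul(399, Pow(Add(75, -497), -1)) = Mul(399, Pow(-422, -1)) = Mul(399, Rational(-1, 422)) = Rational(-399, 422)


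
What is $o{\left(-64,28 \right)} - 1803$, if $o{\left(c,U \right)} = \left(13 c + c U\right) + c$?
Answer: $-4491$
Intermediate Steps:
$o{\left(c,U \right)} = 14 c + U c$ ($o{\left(c,U \right)} = \left(13 c + U c\right) + c = 14 c + U c$)
$o{\left(-64,28 \right)} - 1803 = - 64 \left(14 + 28\right) - 1803 = \left(-64\right) 42 - 1803 = -2688 - 1803 = -4491$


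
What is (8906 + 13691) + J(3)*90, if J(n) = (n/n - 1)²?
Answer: 22597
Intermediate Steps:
J(n) = 0 (J(n) = (1 - 1)² = 0² = 0)
(8906 + 13691) + J(3)*90 = (8906 + 13691) + 0*90 = 22597 + 0 = 22597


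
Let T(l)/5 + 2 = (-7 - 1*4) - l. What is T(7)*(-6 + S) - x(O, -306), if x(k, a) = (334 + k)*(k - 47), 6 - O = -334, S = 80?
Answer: -204882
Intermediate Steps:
T(l) = -65 - 5*l (T(l) = -10 + 5*((-7 - 1*4) - l) = -10 + 5*((-7 - 4) - l) = -10 + 5*(-11 - l) = -10 + (-55 - 5*l) = -65 - 5*l)
O = 340 (O = 6 - 1*(-334) = 6 + 334 = 340)
x(k, a) = (-47 + k)*(334 + k) (x(k, a) = (334 + k)*(-47 + k) = (-47 + k)*(334 + k))
T(7)*(-6 + S) - x(O, -306) = (-65 - 5*7)*(-6 + 80) - (-15698 + 340**2 + 287*340) = (-65 - 35)*74 - (-15698 + 115600 + 97580) = -100*74 - 1*197482 = -7400 - 197482 = -204882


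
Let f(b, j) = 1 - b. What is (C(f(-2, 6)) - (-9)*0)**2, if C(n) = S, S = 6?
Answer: 36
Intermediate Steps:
C(n) = 6
(C(f(-2, 6)) - (-9)*0)**2 = (6 - (-9)*0)**2 = (6 - 1*0)**2 = (6 + 0)**2 = 6**2 = 36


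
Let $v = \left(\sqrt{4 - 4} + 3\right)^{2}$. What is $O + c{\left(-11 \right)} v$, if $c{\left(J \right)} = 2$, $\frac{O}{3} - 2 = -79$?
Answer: $-213$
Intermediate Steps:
$O = -231$ ($O = 6 + 3 \left(-79\right) = 6 - 237 = -231$)
$v = 9$ ($v = \left(\sqrt{0} + 3\right)^{2} = \left(0 + 3\right)^{2} = 3^{2} = 9$)
$O + c{\left(-11 \right)} v = -231 + 2 \cdot 9 = -231 + 18 = -213$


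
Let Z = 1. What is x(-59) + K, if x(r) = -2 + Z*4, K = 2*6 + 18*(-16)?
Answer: -274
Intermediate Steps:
K = -276 (K = 12 - 288 = -276)
x(r) = 2 (x(r) = -2 + 1*4 = -2 + 4 = 2)
x(-59) + K = 2 - 276 = -274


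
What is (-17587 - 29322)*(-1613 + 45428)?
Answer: -2055317835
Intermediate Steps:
(-17587 - 29322)*(-1613 + 45428) = -46909*43815 = -2055317835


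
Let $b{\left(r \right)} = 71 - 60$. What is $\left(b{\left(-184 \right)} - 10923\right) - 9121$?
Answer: $-20033$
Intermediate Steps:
$b{\left(r \right)} = 11$ ($b{\left(r \right)} = 71 - 60 = 11$)
$\left(b{\left(-184 \right)} - 10923\right) - 9121 = \left(11 - 10923\right) - 9121 = -10912 - 9121 = -20033$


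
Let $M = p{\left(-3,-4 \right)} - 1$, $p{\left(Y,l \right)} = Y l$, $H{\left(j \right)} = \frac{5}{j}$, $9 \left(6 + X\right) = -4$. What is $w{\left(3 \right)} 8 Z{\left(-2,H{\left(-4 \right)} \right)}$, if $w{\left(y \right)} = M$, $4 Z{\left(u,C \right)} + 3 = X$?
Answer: $- \frac{1870}{9} \approx -207.78$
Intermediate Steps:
$X = - \frac{58}{9}$ ($X = -6 + \frac{1}{9} \left(-4\right) = -6 - \frac{4}{9} = - \frac{58}{9} \approx -6.4444$)
$Z{\left(u,C \right)} = - \frac{85}{36}$ ($Z{\left(u,C \right)} = - \frac{3}{4} + \frac{1}{4} \left(- \frac{58}{9}\right) = - \frac{3}{4} - \frac{29}{18} = - \frac{85}{36}$)
$M = 11$ ($M = \left(-3\right) \left(-4\right) - 1 = 12 - 1 = 11$)
$w{\left(y \right)} = 11$
$w{\left(3 \right)} 8 Z{\left(-2,H{\left(-4 \right)} \right)} = 11 \cdot 8 \left(- \frac{85}{36}\right) = 88 \left(- \frac{85}{36}\right) = - \frac{1870}{9}$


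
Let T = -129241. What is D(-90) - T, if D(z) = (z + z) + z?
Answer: 128971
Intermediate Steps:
D(z) = 3*z (D(z) = 2*z + z = 3*z)
D(-90) - T = 3*(-90) - 1*(-129241) = -270 + 129241 = 128971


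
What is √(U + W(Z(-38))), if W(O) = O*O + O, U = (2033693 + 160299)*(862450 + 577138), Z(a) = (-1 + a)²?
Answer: √3158446870258 ≈ 1.7772e+6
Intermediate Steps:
U = 3158444555296 (U = 2193992*1439588 = 3158444555296)
W(O) = O + O² (W(O) = O² + O = O + O²)
√(U + W(Z(-38))) = √(3158444555296 + (-1 - 38)²*(1 + (-1 - 38)²)) = √(3158444555296 + (-39)²*(1 + (-39)²)) = √(3158444555296 + 1521*(1 + 1521)) = √(3158444555296 + 1521*1522) = √(3158444555296 + 2314962) = √3158446870258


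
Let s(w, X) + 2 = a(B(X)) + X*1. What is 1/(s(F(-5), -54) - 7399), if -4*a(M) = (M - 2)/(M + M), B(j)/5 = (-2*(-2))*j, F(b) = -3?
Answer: -4320/32206141 ≈ -0.00013414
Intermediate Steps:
B(j) = 20*j (B(j) = 5*((-2*(-2))*j) = 5*(4*j) = 20*j)
a(M) = -(-2 + M)/(8*M) (a(M) = -(M - 2)/(4*(M + M)) = -(-2 + M)/(4*(2*M)) = -(-2 + M)*1/(2*M)/4 = -(-2 + M)/(8*M))
s(w, X) = -2 + X + (2 - 20*X)/(160*X) (s(w, X) = -2 + ((2 - 20*X)/(8*((20*X))) + X*1) = -2 + ((1/(20*X))*(2 - 20*X)/8 + X) = -2 + ((2 - 20*X)/(160*X) + X) = -2 + (X + (2 - 20*X)/(160*X)) = -2 + X + (2 - 20*X)/(160*X))
1/(s(F(-5), -54) - 7399) = 1/((-17/8 - 54 + (1/80)/(-54)) - 7399) = 1/((-17/8 - 54 + (1/80)*(-1/54)) - 7399) = 1/((-17/8 - 54 - 1/4320) - 7399) = 1/(-242461/4320 - 7399) = 1/(-32206141/4320) = -4320/32206141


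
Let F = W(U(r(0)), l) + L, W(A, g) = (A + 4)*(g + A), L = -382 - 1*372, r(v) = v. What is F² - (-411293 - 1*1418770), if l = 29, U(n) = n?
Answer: 2237107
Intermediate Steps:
L = -754 (L = -382 - 372 = -754)
W(A, g) = (4 + A)*(A + g)
F = -638 (F = (0² + 4*0 + 4*29 + 0*29) - 754 = (0 + 0 + 116 + 0) - 754 = 116 - 754 = -638)
F² - (-411293 - 1*1418770) = (-638)² - (-411293 - 1*1418770) = 407044 - (-411293 - 1418770) = 407044 - 1*(-1830063) = 407044 + 1830063 = 2237107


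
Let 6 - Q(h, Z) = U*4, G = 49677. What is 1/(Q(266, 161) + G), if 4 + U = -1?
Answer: 1/49703 ≈ 2.0120e-5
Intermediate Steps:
U = -5 (U = -4 - 1 = -5)
Q(h, Z) = 26 (Q(h, Z) = 6 - (-5)*4 = 6 - 1*(-20) = 6 + 20 = 26)
1/(Q(266, 161) + G) = 1/(26 + 49677) = 1/49703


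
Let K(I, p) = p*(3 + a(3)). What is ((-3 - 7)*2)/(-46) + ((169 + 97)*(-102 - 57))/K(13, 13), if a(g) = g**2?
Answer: -161867/598 ≈ -270.68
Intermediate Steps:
K(I, p) = 12*p (K(I, p) = p*(3 + 3**2) = p*(3 + 9) = p*12 = 12*p)
((-3 - 7)*2)/(-46) + ((169 + 97)*(-102 - 57))/K(13, 13) = ((-3 - 7)*2)/(-46) + ((169 + 97)*(-102 - 57))/((12*13)) = -10*2*(-1/46) + (266*(-159))/156 = -20*(-1/46) - 42294*1/156 = 10/23 - 7049/26 = -161867/598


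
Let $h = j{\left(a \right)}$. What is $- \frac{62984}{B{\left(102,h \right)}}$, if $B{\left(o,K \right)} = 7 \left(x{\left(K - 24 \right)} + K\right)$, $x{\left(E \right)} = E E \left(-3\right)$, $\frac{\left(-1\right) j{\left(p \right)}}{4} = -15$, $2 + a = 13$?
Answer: $\frac{15746}{6699} \approx 2.3505$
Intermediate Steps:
$a = 11$ ($a = -2 + 13 = 11$)
$j{\left(p \right)} = 60$ ($j{\left(p \right)} = \left(-4\right) \left(-15\right) = 60$)
$h = 60$
$x{\left(E \right)} = - 3 E^{2}$ ($x{\left(E \right)} = E^{2} \left(-3\right) = - 3 E^{2}$)
$B{\left(o,K \right)} = - 21 \left(-24 + K\right)^{2} + 7 K$ ($B{\left(o,K \right)} = 7 \left(- 3 \left(K - 24\right)^{2} + K\right) = 7 \left(- 3 \left(-24 + K\right)^{2} + K\right) = 7 \left(K - 3 \left(-24 + K\right)^{2}\right) = - 21 \left(-24 + K\right)^{2} + 7 K$)
$- \frac{62984}{B{\left(102,h \right)}} = - \frac{62984}{- 21 \left(-24 + 60\right)^{2} + 7 \cdot 60} = - \frac{62984}{- 21 \cdot 36^{2} + 420} = - \frac{62984}{\left(-21\right) 1296 + 420} = - \frac{62984}{-27216 + 420} = - \frac{62984}{-26796} = \left(-62984\right) \left(- \frac{1}{26796}\right) = \frac{15746}{6699}$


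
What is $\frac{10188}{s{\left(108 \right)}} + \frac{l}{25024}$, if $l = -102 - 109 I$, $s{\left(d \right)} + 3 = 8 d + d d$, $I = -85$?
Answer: $\frac{7249237}{6145600} \approx 1.1796$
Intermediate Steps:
$s{\left(d \right)} = -3 + d^{2} + 8 d$ ($s{\left(d \right)} = -3 + \left(8 d + d d\right) = -3 + \left(8 d + d^{2}\right) = -3 + \left(d^{2} + 8 d\right) = -3 + d^{2} + 8 d$)
$l = 9163$ ($l = -102 - -9265 = -102 + 9265 = 9163$)
$\frac{10188}{s{\left(108 \right)}} + \frac{l}{25024} = \frac{10188}{-3 + 108^{2} + 8 \cdot 108} + \frac{9163}{25024} = \frac{10188}{-3 + 11664 + 864} + 9163 \cdot \frac{1}{25024} = \frac{10188}{12525} + \frac{539}{1472} = 10188 \cdot \frac{1}{12525} + \frac{539}{1472} = \frac{3396}{4175} + \frac{539}{1472} = \frac{7249237}{6145600}$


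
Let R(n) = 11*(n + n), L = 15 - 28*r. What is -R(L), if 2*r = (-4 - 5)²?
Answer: 24618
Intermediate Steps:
r = 81/2 (r = (-4 - 5)²/2 = (½)*(-9)² = (½)*81 = 81/2 ≈ 40.500)
L = -1119 (L = 15 - 28*81/2 = 15 - 1134 = -1119)
R(n) = 22*n (R(n) = 11*(2*n) = 22*n)
-R(L) = -22*(-1119) = -1*(-24618) = 24618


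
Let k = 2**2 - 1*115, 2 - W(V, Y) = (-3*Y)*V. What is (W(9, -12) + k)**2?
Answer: 187489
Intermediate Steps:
W(V, Y) = 2 + 3*V*Y (W(V, Y) = 2 - (-3*Y)*V = 2 - (-3)*V*Y = 2 + 3*V*Y)
k = -111 (k = 4 - 115 = -111)
(W(9, -12) + k)**2 = ((2 + 3*9*(-12)) - 111)**2 = ((2 - 324) - 111)**2 = (-322 - 111)**2 = (-433)**2 = 187489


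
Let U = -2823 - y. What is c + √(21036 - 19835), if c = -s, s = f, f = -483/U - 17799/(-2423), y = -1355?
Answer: -27299241/3556964 + √1201 ≈ 26.981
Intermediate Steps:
U = -1468 (U = -2823 - 1*(-1355) = -2823 + 1355 = -1468)
f = 27299241/3556964 (f = -483/(-1468) - 17799/(-2423) = -483*(-1/1468) - 17799*(-1/2423) = 483/1468 + 17799/2423 = 27299241/3556964 ≈ 7.6749)
s = 27299241/3556964 ≈ 7.6749
c = -27299241/3556964 (c = -1*27299241/3556964 = -27299241/3556964 ≈ -7.6749)
c + √(21036 - 19835) = -27299241/3556964 + √(21036 - 19835) = -27299241/3556964 + √1201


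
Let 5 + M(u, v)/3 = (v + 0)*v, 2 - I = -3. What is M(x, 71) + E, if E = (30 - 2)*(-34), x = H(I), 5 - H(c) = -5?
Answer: 14156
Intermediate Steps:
I = 5 (I = 2 - 1*(-3) = 2 + 3 = 5)
H(c) = 10 (H(c) = 5 - 1*(-5) = 5 + 5 = 10)
x = 10
E = -952 (E = 28*(-34) = -952)
M(u, v) = -15 + 3*v² (M(u, v) = -15 + 3*((v + 0)*v) = -15 + 3*(v*v) = -15 + 3*v²)
M(x, 71) + E = (-15 + 3*71²) - 952 = (-15 + 3*5041) - 952 = (-15 + 15123) - 952 = 15108 - 952 = 14156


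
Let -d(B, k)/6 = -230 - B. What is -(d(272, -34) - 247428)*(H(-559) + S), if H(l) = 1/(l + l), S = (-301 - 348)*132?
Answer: -11704694229600/559 ≈ -2.0939e+10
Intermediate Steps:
S = -85668 (S = -649*132 = -85668)
H(l) = 1/(2*l)
d(B, k) = 1380 + 6*B (d(B, k) = -6*(-230 - B) = 1380 + 6*B)
-(d(272, -34) - 247428)*(H(-559) + S) = -((1380 + 6*272) - 247428)*((½)/(-559) - 85668) = -((1380 + 1632) - 247428)*((½)*(-1/559) - 85668) = -(3012 - 247428)*(-1/1118 - 85668) = -(-244416)*(-95776825)/1118 = -1*11704694229600/559 = -11704694229600/559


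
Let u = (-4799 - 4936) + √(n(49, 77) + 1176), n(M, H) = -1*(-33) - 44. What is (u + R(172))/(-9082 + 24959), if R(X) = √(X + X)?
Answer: -9735/15877 + √1165/15877 + 2*√86/15877 ≈ -0.60983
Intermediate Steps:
n(M, H) = -11 (n(M, H) = 33 - 44 = -11)
R(X) = √2*√X (R(X) = √(2*X) = √2*√X)
u = -9735 + √1165 (u = (-4799 - 4936) + √(-11 + 1176) = -9735 + √1165 ≈ -9700.9)
(u + R(172))/(-9082 + 24959) = ((-9735 + √1165) + √2*√172)/(-9082 + 24959) = ((-9735 + √1165) + √2*(2*√43))/15877 = ((-9735 + √1165) + 2*√86)*(1/15877) = (-9735 + √1165 + 2*√86)*(1/15877) = -9735/15877 + √1165/15877 + 2*√86/15877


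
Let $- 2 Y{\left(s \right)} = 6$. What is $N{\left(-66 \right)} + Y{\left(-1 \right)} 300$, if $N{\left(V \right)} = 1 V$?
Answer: $-966$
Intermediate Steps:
$Y{\left(s \right)} = -3$ ($Y{\left(s \right)} = \left(- \frac{1}{2}\right) 6 = -3$)
$N{\left(V \right)} = V$
$N{\left(-66 \right)} + Y{\left(-1 \right)} 300 = -66 - 900 = -966$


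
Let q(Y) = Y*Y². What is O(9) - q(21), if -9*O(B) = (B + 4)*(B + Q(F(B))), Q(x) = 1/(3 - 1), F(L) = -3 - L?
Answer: -166945/18 ≈ -9274.7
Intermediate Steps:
Q(x) = ½ (Q(x) = 1/2 = ½)
q(Y) = Y³
O(B) = -(½ + B)*(4 + B)/9 (O(B) = -(B + 4)*(B + ½)/9 = -(4 + B)*(½ + B)/9 = -(½ + B)*(4 + B)/9)
O(9) - q(21) = (-2/9 - ½*9 - ⅑*9²) - 1*21³ = (-2/9 - 9/2 - ⅑*81) - 1*9261 = (-2/9 - 9/2 - 9) - 9261 = -247/18 - 9261 = -166945/18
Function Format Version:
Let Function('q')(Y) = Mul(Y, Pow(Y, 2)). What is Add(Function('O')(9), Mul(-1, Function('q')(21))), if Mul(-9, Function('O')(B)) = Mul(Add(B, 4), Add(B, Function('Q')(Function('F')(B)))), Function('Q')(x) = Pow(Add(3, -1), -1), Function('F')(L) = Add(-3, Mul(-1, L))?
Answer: Rational(-166945, 18) ≈ -9274.7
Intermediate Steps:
Function('Q')(x) = Rational(1, 2) (Function('Q')(x) = Pow(2, -1) = Rational(1, 2))
Function('q')(Y) = Pow(Y, 3)
Function('O')(B) = Mul(Rational(-1, 9), Add(Rational(1, 2), B), Add(4, B)) (Function('O')(B) = Mul(Rational(-1, 9), Mul(Add(B, 4), Add(B, Rational(1, 2)))) = Mul(Rational(-1, 9), Mul(Add(4, B), Add(Rational(1, 2), B))) = Mul(Rational(-1, 9), Mul(Add(Rational(1, 2), B), Add(4, B))) = Mul(Rational(-1, 9), Add(Rational(1, 2), B), Add(4, B)))
Add(Function('O')(9), Mul(-1, Function('q')(21))) = Add(Add(Rational(-2, 9), Mul(Rational(-1, 2), 9), Mul(Rational(-1, 9), Pow(9, 2))), Mul(-1, Pow(21, 3))) = Add(Add(Rational(-2, 9), Rational(-9, 2), Mul(Rational(-1, 9), 81)), Mul(-1, 9261)) = Add(Add(Rational(-2, 9), Rational(-9, 2), -9), -9261) = Add(Rational(-247, 18), -9261) = Rational(-166945, 18)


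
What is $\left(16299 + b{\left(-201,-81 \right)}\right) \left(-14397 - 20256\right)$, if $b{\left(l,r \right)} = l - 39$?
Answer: $-556492527$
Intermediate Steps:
$b{\left(l,r \right)} = -39 + l$ ($b{\left(l,r \right)} = l - 39 = -39 + l$)
$\left(16299 + b{\left(-201,-81 \right)}\right) \left(-14397 - 20256\right) = \left(16299 - 240\right) \left(-14397 - 20256\right) = \left(16299 - 240\right) \left(-34653\right) = 16059 \left(-34653\right) = -556492527$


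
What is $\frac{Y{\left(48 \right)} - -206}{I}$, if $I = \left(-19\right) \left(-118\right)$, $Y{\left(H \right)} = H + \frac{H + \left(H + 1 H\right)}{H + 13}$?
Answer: $\frac{7819}{68381} \approx 0.11434$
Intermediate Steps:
$Y{\left(H \right)} = H + \frac{3 H}{13 + H}$ ($Y{\left(H \right)} = H + \frac{H + \left(H + H\right)}{13 + H} = H + \frac{H + 2 H}{13 + H} = H + \frac{3 H}{13 + H}$)
$I = 2242$
$\frac{Y{\left(48 \right)} - -206}{I} = \frac{\frac{48 \left(16 + 48\right)}{13 + 48} - -206}{2242} = \left(48 \cdot \frac{1}{61} \cdot 64 + 206\right) \frac{1}{2242} = \left(\frac{3072}{61} + 206\right) \frac{1}{2242} = \frac{15638}{61} \cdot \frac{1}{2242} = \frac{7819}{68381}$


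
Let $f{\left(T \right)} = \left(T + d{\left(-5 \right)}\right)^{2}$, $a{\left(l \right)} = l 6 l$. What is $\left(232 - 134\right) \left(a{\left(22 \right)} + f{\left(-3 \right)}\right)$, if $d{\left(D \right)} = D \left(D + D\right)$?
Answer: $501074$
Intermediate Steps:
$a{\left(l \right)} = 6 l^{2}$ ($a{\left(l \right)} = 6 l l = 6 l^{2}$)
$d{\left(D \right)} = 2 D^{2}$ ($d{\left(D \right)} = D 2 D = 2 D^{2}$)
$f{\left(T \right)} = \left(50 + T\right)^{2}$ ($f{\left(T \right)} = \left(T + 2 \left(-5\right)^{2}\right)^{2} = \left(T + 2 \cdot 25\right)^{2} = \left(T + 50\right)^{2} = \left(50 + T\right)^{2}$)
$\left(232 - 134\right) \left(a{\left(22 \right)} + f{\left(-3 \right)}\right) = \left(232 - 134\right) \left(6 \cdot 22^{2} + \left(50 - 3\right)^{2}\right) = 98 \left(6 \cdot 484 + 47^{2}\right) = 98 \left(2904 + 2209\right) = 98 \cdot 5113 = 501074$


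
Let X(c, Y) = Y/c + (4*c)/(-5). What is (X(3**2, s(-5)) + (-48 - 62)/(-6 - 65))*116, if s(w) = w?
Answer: -2300164/3195 ≈ -719.93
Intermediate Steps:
X(c, Y) = -4*c/5 + Y/c (X(c, Y) = Y/c + (4*c)*(-1/5) = Y/c - 4*c/5 = -4*c/5 + Y/c)
(X(3**2, s(-5)) + (-48 - 62)/(-6 - 65))*116 = ((-4/5*3**2 - 5/(3**2)) + (-48 - 62)/(-6 - 65))*116 = ((-4/5*9 - 5/9) - 110/(-71))*116 = ((-36/5 - 5*1/9) - 110*(-1/71))*116 = ((-36/5 - 5/9) + 110/71)*116 = (-349/45 + 110/71)*116 = -19829/3195*116 = -2300164/3195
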